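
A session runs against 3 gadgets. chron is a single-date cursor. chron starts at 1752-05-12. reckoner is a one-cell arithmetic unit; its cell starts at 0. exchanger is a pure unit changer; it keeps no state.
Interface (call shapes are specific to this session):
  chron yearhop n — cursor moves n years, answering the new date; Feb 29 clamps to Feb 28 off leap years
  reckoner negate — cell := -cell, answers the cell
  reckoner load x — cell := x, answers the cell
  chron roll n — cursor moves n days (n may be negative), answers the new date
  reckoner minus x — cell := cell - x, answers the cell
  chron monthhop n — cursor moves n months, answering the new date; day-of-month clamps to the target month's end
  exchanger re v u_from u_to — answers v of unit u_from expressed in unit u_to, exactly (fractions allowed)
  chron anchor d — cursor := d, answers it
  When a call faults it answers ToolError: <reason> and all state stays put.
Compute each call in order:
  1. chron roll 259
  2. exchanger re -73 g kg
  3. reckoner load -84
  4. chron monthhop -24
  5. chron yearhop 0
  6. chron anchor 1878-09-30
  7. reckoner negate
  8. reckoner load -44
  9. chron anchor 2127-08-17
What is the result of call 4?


I invoke chron roll using n=259, giving 1753-01-26.
I invoke exchanger re using v=-73, u_from=g, u_to=kg, — result: -73/1000.
I use reckoner load using x=-84, which returns -84.
I use chron monthhop using n=-24, and see 1751-01-26.
I invoke chron yearhop using n=0, giving 1751-01-26.
Then chron anchor using d=1878-09-30, and observe 1878-09-30.
I use reckoner negate(), and observe 84.
Using reckoner load using x=-44, — result: -44.
I run chron anchor using d=2127-08-17: 2127-08-17.

Answer: 1751-01-26


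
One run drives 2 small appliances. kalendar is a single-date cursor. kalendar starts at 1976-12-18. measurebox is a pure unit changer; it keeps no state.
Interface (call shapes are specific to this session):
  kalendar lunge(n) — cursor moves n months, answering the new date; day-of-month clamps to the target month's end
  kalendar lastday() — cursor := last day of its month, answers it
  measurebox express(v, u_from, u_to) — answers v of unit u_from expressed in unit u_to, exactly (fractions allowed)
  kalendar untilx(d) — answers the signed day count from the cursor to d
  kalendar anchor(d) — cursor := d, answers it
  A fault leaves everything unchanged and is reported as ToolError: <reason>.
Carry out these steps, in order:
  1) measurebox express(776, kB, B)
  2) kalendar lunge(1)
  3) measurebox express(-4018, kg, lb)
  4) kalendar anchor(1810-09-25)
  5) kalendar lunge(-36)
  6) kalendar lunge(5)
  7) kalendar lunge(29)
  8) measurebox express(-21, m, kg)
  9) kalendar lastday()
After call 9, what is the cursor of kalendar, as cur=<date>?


Answer: cur=1810-07-31

Derivation:
% measurebox express(v→776, u_from→kB, u_to→B) => 776000
% kalendar lunge(n→1) => 1977-01-18
% measurebox express(v→-4018, u_from→kg, u_to→lb) => -57400000000/6479891
% kalendar anchor(d→1810-09-25) => 1810-09-25
% kalendar lunge(n→-36) => 1807-09-25
% kalendar lunge(n→5) => 1808-02-25
% kalendar lunge(n→29) => 1810-07-25
% measurebox express(v→-21, u_from→m, u_to→kg) => ToolError: incompatible units
% kalendar lastday() => 1810-07-31


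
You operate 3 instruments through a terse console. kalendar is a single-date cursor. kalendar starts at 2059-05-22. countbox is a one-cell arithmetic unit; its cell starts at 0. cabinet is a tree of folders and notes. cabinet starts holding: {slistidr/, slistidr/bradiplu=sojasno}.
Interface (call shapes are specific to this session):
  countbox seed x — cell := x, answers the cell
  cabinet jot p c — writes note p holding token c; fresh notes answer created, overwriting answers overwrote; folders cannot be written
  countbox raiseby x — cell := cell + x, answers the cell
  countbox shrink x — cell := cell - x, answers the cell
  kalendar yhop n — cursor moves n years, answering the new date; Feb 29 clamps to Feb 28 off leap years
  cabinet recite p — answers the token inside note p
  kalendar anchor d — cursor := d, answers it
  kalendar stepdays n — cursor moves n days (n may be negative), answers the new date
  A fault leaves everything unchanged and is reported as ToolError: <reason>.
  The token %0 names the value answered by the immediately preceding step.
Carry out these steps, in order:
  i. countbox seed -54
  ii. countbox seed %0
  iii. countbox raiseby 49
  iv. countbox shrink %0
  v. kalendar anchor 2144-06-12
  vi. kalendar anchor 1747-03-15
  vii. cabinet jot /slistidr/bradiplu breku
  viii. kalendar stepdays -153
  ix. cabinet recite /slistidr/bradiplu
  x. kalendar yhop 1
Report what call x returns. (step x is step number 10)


Answer: 1747-10-13

Derivation:
I try countbox seed on x='-54', and see -54.
I call countbox seed on x='%0', yielding -54.
I invoke countbox raiseby on x='49', and get -5.
I try countbox shrink on x='%0', and get 0.
Using kalendar anchor on d='2144-06-12': 2144-06-12.
I run kalendar anchor on d='1747-03-15', — result: 1747-03-15.
Next I call cabinet jot on p='/slistidr/bradiplu', c='breku', which returns overwrote.
I call kalendar stepdays on n='-153', and observe 1746-10-13.
Now I run cabinet recite on p='/slistidr/bradiplu', yielding breku.
I use kalendar yhop on n='1', giving 1747-10-13.


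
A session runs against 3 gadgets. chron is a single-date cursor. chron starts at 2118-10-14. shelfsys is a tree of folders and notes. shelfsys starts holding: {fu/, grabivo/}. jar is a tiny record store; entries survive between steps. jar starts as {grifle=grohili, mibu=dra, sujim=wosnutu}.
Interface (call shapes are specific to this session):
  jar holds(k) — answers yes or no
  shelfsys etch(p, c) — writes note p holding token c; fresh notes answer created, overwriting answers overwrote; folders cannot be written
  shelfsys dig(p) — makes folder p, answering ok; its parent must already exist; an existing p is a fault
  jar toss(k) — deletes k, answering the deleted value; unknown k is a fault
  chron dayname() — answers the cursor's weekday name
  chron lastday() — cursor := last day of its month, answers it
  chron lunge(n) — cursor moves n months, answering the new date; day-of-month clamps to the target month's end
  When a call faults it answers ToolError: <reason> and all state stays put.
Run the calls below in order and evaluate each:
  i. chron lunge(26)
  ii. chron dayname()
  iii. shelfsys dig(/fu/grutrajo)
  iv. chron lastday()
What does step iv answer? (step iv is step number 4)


Answer: 2120-12-31

Derivation:
I run chron lunge(n: 26), giving 2120-12-14.
I call chron dayname(), giving Saturday.
I use shelfsys dig(p: /fu/grutrajo), → ok.
Invoking chron lastday, — result: 2120-12-31.


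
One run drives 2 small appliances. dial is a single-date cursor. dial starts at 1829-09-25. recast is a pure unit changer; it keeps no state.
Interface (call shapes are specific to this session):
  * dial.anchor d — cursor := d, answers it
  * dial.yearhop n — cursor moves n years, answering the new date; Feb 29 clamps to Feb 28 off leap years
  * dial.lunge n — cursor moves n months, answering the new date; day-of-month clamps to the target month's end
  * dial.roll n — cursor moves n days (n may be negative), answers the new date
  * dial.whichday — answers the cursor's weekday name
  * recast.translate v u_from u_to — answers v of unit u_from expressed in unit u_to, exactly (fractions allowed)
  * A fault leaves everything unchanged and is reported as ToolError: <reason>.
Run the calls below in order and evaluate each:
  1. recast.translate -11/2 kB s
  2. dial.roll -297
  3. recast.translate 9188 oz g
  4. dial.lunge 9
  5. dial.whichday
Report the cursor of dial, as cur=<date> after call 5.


Answer: cur=1829-09-02

Derivation:
-- 1. recast.translate(v='-11/2', u_from='kB', u_to='s') == ToolError: incompatible units
-- 2. dial.roll(n='-297') == 1828-12-02
-- 3. recast.translate(v='9188', u_from='oz', u_to='g') == 104190167389/400000
-- 4. dial.lunge(n='9') == 1829-09-02
-- 5. dial.whichday() == Wednesday


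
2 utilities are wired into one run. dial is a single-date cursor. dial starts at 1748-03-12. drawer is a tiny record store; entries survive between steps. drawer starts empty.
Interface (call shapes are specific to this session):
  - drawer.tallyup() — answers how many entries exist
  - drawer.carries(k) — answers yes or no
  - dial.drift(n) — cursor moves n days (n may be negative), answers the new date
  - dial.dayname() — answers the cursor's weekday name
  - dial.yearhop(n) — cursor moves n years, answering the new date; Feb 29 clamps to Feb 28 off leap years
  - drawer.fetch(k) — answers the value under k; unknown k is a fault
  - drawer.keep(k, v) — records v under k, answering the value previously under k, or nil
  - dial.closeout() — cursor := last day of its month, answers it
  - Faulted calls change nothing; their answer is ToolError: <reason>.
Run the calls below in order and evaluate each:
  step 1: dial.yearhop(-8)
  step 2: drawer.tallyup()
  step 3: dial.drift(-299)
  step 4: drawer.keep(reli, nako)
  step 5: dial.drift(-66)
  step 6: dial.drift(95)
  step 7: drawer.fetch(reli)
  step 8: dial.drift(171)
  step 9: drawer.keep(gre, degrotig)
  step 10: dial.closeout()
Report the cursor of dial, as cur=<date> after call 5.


// dial.yearhop(n: -8) : 1740-03-12
// drawer.tallyup() : 0
// dial.drift(n: -299) : 1739-05-18
// drawer.keep(k: reli, v: nako) : nil
// dial.drift(n: -66) : 1739-03-13
// dial.drift(n: 95) : 1739-06-16
// drawer.fetch(k: reli) : nako
// dial.drift(n: 171) : 1739-12-04
// drawer.keep(k: gre, v: degrotig) : nil
// dial.closeout() : 1739-12-31

Answer: cur=1739-03-13


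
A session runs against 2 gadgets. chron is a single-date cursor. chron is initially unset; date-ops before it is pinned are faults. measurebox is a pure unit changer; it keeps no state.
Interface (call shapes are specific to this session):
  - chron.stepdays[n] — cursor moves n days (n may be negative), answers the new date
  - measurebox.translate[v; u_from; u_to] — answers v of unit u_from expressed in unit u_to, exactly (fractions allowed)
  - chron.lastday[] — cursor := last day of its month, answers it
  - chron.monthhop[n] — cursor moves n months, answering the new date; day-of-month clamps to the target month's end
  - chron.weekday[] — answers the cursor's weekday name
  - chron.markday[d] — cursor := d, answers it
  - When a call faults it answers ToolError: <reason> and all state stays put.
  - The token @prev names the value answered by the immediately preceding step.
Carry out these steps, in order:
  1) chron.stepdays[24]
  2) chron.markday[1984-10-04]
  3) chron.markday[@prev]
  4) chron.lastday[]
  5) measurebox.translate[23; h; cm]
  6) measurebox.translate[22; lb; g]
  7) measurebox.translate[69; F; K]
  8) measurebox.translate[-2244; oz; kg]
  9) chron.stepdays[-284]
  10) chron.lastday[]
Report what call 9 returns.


Answer: 1984-01-21

Derivation:
Step: chron.stepdays[24]
Result: ToolError: no date set
Step: chron.markday[1984-10-04]
Result: 1984-10-04
Step: chron.markday[@prev]
Result: 1984-10-04
Step: chron.lastday[]
Result: 1984-10-31
Step: measurebox.translate[23; h; cm]
Result: ToolError: incompatible units
Step: measurebox.translate[22; lb; g]
Result: 498951607/50000
Step: measurebox.translate[69; F; K]
Result: 52867/180
Step: measurebox.translate[-2244; oz; kg]
Result: -25446531957/400000000
Step: chron.stepdays[-284]
Result: 1984-01-21
Step: chron.lastday[]
Result: 1984-01-31


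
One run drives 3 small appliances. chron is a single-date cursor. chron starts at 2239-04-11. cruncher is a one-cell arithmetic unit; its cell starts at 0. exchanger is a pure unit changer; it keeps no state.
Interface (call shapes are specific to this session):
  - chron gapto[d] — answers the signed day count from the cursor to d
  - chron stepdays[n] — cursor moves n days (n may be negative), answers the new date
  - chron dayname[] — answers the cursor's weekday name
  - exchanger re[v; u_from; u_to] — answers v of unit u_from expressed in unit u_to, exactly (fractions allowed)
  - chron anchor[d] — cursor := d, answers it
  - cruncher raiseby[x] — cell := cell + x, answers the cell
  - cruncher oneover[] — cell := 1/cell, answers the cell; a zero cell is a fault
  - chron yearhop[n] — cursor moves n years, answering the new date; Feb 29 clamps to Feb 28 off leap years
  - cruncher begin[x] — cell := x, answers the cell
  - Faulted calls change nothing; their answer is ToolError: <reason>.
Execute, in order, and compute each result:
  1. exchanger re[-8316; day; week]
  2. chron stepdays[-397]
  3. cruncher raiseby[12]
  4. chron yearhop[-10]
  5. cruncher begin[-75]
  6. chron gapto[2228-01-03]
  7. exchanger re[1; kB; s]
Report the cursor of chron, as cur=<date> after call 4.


==> exchanger re(-8316, day, week)
<== -1188
==> chron stepdays(-397)
<== 2238-03-10
==> cruncher raiseby(12)
<== 12
==> chron yearhop(-10)
<== 2228-03-10
==> cruncher begin(-75)
<== -75
==> chron gapto(2228-01-03)
<== -67
==> exchanger re(1, kB, s)
<== ToolError: incompatible units

Answer: cur=2228-03-10


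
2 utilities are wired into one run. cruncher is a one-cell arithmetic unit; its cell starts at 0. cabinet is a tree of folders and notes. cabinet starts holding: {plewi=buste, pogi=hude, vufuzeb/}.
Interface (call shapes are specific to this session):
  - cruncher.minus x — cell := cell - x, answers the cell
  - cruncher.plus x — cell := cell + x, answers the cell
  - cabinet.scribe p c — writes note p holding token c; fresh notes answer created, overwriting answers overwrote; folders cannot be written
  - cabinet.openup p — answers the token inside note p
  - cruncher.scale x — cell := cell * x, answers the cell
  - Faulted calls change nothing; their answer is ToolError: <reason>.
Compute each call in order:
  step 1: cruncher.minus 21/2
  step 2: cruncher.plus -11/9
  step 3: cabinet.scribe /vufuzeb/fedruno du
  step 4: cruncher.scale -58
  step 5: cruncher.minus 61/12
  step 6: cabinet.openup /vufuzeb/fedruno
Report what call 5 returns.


Answer: 24293/36

Derivation:
Step: minus[x='21/2']
Result: -21/2
Step: plus[x='-11/9']
Result: -211/18
Step: scribe[p='/vufuzeb/fedruno'; c='du']
Result: created
Step: scale[x='-58']
Result: 6119/9
Step: minus[x='61/12']
Result: 24293/36
Step: openup[p='/vufuzeb/fedruno']
Result: du


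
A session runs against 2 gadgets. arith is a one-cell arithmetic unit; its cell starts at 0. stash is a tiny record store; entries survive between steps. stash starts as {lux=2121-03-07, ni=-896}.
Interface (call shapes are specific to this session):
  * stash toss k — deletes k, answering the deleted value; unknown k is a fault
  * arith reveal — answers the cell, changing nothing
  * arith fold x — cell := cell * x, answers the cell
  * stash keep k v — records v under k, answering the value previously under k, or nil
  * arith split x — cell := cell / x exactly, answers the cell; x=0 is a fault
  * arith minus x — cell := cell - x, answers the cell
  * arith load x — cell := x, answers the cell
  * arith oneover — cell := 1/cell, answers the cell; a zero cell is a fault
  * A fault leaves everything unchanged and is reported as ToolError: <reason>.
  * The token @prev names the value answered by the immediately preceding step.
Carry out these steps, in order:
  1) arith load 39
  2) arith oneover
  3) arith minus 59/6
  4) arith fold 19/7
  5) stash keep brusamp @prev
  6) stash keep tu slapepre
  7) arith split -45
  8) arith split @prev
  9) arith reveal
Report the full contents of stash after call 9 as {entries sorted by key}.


-> arith load(x: 39)
<- 39
-> arith oneover()
<- 1/39
-> arith minus(x: 59/6)
<- -255/26
-> arith fold(x: 19/7)
<- -4845/182
-> stash keep(k: brusamp, v: @prev)
<- nil
-> stash keep(k: tu, v: slapepre)
<- nil
-> arith split(x: -45)
<- 323/546
-> arith split(x: @prev)
<- 1
-> arith reveal()
<- 1

Answer: {brusamp=-4845/182, lux=2121-03-07, ni=-896, tu=slapepre}


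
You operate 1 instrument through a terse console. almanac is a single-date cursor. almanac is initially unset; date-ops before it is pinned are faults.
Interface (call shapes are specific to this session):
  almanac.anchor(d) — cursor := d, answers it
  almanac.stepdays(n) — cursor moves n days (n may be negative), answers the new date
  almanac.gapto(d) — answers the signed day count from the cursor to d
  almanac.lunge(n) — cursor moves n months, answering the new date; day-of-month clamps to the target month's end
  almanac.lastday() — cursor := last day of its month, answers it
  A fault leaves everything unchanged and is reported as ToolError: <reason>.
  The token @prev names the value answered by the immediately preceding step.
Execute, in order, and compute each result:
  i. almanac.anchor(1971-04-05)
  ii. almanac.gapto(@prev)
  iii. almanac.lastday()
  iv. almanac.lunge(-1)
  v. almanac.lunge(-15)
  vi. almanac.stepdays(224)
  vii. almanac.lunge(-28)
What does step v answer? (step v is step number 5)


;; 1. almanac.anchor(d: 1971-04-05) -> 1971-04-05
;; 2. almanac.gapto(d: @prev) -> 0
;; 3. almanac.lastday() -> 1971-04-30
;; 4. almanac.lunge(n: -1) -> 1971-03-30
;; 5. almanac.lunge(n: -15) -> 1969-12-30
;; 6. almanac.stepdays(n: 224) -> 1970-08-11
;; 7. almanac.lunge(n: -28) -> 1968-04-11

Answer: 1969-12-30


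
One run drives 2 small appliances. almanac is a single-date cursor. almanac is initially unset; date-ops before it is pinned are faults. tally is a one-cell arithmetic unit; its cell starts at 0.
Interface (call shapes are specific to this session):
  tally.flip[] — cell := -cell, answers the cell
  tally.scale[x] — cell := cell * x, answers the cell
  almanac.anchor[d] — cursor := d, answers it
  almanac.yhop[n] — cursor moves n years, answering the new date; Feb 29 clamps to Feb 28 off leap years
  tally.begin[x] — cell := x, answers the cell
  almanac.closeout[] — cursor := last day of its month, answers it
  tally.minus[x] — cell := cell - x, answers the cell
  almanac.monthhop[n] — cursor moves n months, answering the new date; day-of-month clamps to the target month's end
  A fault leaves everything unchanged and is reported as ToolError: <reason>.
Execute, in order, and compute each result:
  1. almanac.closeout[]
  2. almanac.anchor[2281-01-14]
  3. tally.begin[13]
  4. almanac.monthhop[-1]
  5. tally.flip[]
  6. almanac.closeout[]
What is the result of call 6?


% almanac.closeout
[out] ToolError: no date set
% almanac.anchor d: 2281-01-14
[out] 2281-01-14
% tally.begin x: 13
[out] 13
% almanac.monthhop n: -1
[out] 2280-12-14
% tally.flip
[out] -13
% almanac.closeout
[out] 2280-12-31

Answer: 2280-12-31


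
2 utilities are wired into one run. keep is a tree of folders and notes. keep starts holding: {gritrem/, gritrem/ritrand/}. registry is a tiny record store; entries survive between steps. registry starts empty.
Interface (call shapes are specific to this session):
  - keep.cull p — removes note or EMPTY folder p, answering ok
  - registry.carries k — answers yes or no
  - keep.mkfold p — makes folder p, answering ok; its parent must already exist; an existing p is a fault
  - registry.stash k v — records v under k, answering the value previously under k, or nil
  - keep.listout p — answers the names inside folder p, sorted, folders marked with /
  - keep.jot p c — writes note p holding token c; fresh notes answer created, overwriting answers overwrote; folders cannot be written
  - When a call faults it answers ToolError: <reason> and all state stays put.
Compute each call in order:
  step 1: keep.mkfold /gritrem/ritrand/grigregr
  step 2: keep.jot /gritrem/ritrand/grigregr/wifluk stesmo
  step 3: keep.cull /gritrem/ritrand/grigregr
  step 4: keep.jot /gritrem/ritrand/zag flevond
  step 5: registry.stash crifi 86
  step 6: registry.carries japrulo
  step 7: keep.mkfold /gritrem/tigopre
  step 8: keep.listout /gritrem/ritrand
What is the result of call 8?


Answer: [grigregr/, zag]

Derivation:
Do: keep.mkfold[/gritrem/ritrand/grigregr]
See: ok
Do: keep.jot[/gritrem/ritrand/grigregr/wifluk; stesmo]
See: created
Do: keep.cull[/gritrem/ritrand/grigregr]
See: ToolError: not empty
Do: keep.jot[/gritrem/ritrand/zag; flevond]
See: created
Do: registry.stash[crifi; 86]
See: nil
Do: registry.carries[japrulo]
See: no
Do: keep.mkfold[/gritrem/tigopre]
See: ok
Do: keep.listout[/gritrem/ritrand]
See: [grigregr/, zag]


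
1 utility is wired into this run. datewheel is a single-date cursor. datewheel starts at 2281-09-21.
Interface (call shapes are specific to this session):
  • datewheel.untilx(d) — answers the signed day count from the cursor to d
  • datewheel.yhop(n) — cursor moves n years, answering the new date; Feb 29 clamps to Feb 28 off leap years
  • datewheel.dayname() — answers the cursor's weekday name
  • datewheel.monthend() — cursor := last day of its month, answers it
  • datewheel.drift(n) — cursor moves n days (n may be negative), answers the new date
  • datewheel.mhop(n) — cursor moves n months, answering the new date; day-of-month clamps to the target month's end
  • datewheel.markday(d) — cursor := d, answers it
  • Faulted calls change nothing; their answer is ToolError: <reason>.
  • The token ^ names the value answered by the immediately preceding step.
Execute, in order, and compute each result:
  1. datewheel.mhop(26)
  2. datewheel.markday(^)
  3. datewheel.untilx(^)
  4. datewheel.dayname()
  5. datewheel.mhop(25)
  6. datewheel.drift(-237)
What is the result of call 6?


Answer: 2285-04-28

Derivation:
> datewheel.mhop n: 26
= 2283-11-21
> datewheel.markday d: ^
= 2283-11-21
> datewheel.untilx d: ^
= 0
> datewheel.dayname
= Wednesday
> datewheel.mhop n: 25
= 2285-12-21
> datewheel.drift n: -237
= 2285-04-28


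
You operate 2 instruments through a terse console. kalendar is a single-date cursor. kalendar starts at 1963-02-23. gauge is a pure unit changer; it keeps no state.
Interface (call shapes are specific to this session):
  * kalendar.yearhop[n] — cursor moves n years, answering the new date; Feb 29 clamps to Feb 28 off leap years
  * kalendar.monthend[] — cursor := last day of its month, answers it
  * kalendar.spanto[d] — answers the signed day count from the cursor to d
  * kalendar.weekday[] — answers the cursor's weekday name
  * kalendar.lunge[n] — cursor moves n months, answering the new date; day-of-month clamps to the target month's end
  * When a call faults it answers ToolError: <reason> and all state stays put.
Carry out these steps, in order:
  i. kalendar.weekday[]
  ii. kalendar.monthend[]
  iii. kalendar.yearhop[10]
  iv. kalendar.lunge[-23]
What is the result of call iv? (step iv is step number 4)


Answer: 1971-03-28

Derivation:
CALL weekday[]
RET  Saturday
CALL monthend[]
RET  1963-02-28
CALL yearhop[10]
RET  1973-02-28
CALL lunge[-23]
RET  1971-03-28


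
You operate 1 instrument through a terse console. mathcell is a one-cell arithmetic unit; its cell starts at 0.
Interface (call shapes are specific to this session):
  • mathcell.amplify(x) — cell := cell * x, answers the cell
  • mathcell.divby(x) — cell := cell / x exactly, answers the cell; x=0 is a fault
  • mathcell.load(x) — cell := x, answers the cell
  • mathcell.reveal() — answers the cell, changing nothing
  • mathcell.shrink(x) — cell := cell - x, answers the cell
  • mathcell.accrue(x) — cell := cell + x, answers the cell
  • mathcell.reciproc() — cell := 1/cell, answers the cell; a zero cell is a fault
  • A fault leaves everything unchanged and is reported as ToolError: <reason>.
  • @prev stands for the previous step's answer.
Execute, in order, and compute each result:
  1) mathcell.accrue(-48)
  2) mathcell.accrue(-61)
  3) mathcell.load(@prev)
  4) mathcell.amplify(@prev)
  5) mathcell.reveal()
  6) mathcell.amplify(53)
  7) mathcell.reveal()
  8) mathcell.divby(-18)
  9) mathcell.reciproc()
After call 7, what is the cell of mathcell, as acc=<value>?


Answer: acc=629693

Derivation:
·→ mathcell.accrue(x→-48)
·← -48
·→ mathcell.accrue(x→-61)
·← -109
·→ mathcell.load(x→@prev)
·← -109
·→ mathcell.amplify(x→@prev)
·← 11881
·→ mathcell.reveal()
·← 11881
·→ mathcell.amplify(x→53)
·← 629693
·→ mathcell.reveal()
·← 629693
·→ mathcell.divby(x→-18)
·← -629693/18
·→ mathcell.reciproc()
·← -18/629693


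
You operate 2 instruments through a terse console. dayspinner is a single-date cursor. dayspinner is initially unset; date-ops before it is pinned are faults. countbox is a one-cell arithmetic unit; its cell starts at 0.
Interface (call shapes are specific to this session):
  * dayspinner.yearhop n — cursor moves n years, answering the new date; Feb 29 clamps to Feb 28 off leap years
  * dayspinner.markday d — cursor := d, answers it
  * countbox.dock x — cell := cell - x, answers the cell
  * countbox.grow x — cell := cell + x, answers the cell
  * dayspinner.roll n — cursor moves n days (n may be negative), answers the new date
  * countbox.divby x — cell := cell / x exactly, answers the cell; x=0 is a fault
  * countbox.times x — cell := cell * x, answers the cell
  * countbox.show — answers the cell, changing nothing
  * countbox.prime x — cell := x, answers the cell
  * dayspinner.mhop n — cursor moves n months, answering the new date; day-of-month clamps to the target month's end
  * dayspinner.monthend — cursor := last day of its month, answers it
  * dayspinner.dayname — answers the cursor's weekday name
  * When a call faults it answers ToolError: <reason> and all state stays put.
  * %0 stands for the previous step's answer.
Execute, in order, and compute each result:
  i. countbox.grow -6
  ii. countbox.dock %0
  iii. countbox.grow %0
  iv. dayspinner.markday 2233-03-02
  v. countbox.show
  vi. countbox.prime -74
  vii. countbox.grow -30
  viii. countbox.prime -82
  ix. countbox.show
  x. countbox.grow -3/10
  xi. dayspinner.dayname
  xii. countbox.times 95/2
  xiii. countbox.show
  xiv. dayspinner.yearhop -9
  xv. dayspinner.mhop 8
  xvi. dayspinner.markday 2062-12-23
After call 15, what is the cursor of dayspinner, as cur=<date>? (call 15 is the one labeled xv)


Answer: cur=2224-11-02

Derivation:
Calling grow using x='-6', which returns -6.
Using dock using x='%0', — result: 0.
I call grow using x='%0', and see 0.
Then markday using d='2233-03-02', and get 2233-03-02.
Invoking show, giving 0.
I run prime using x='-74': -74.
Calling grow using x='-30', yielding -104.
I try prime using x='-82', yielding -82.
Using show, — result: -82.
Now I run grow using x='-3/10', — result: -823/10.
Using dayname, — result: Saturday.
Then times using x='95/2', — result: -15637/4.
I call show(), and see -15637/4.
Invoking yearhop using n='-9', and get 2224-03-02.
Using mhop using n='8', and see 2224-11-02.
I use markday using d='2062-12-23', giving 2062-12-23.


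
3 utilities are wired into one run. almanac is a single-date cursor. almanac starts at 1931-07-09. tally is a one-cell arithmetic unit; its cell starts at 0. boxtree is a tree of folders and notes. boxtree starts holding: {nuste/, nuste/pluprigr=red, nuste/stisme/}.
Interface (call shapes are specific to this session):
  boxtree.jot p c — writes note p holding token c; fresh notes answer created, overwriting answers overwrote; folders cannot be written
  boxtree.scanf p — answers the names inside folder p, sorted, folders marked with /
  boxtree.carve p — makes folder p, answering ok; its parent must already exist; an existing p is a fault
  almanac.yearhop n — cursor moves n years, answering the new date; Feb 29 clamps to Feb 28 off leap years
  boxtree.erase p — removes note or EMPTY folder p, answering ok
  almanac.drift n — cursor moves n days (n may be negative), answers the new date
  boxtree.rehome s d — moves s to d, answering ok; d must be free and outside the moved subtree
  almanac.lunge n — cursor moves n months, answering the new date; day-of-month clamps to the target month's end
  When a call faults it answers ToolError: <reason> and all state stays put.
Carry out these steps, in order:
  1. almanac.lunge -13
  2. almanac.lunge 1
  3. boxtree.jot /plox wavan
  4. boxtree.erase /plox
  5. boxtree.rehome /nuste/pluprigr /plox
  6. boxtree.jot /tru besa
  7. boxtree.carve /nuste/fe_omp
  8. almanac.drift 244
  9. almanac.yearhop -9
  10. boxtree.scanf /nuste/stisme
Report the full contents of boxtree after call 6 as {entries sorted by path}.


Answer: {nuste/, nuste/stisme/, plox=red, tru=besa}

Derivation:
>>> lunge n: -13
  1930-06-09
>>> lunge n: 1
  1930-07-09
>>> jot p: /plox c: wavan
  created
>>> erase p: /plox
  ok
>>> rehome s: /nuste/pluprigr d: /plox
  ok
>>> jot p: /tru c: besa
  created
>>> carve p: /nuste/fe_omp
  ok
>>> drift n: 244
  1931-03-10
>>> yearhop n: -9
  1922-03-10
>>> scanf p: /nuste/stisme
  []


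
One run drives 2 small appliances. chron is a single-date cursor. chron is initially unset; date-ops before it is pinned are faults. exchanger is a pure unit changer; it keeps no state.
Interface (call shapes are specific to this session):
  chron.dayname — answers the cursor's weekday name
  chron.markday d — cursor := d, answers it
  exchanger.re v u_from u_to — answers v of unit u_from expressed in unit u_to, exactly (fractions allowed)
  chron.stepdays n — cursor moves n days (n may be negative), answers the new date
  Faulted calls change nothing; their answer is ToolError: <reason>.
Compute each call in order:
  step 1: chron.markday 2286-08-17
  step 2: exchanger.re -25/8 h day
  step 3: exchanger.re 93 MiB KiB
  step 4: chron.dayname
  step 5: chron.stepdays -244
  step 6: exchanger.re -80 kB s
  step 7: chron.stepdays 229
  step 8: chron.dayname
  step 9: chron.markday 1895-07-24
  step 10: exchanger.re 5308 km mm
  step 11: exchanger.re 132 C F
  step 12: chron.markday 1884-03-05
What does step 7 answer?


Answer: 2286-08-02

Derivation:
>>> markday d=2286-08-17
[out] 2286-08-17
>>> re v=-25/8 u_from=h u_to=day
[out] -25/192
>>> re v=93 u_from=MiB u_to=KiB
[out] 95232
>>> dayname
[out] Tuesday
>>> stepdays n=-244
[out] 2285-12-16
>>> re v=-80 u_from=kB u_to=s
[out] ToolError: incompatible units
>>> stepdays n=229
[out] 2286-08-02
>>> dayname
[out] Monday
>>> markday d=1895-07-24
[out] 1895-07-24
>>> re v=5308 u_from=km u_to=mm
[out] 5308000000
>>> re v=132 u_from=C u_to=F
[out] 1348/5
>>> markday d=1884-03-05
[out] 1884-03-05


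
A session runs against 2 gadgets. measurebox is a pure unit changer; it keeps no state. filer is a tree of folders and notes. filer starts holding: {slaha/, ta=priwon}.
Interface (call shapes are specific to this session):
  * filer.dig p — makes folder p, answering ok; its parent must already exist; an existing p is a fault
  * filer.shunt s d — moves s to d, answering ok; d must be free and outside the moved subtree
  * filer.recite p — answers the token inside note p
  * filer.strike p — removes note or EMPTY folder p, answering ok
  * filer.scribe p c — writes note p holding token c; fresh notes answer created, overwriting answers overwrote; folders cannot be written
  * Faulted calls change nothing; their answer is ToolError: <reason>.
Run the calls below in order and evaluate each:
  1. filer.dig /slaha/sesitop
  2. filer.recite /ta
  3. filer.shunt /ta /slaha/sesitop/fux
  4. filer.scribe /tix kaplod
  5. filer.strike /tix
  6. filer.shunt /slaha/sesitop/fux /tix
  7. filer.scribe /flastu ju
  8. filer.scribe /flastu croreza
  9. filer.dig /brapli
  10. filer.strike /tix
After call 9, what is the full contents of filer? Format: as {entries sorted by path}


Using filer.dig with /slaha/sesitop, which returns ok.
I invoke filer.recite with /ta, giving priwon.
Calling filer.shunt with /ta, /slaha/sesitop/fux, yielding ok.
I try filer.scribe with /tix, kaplod, and see created.
I call filer.strike with /tix, giving ok.
Invoking filer.shunt with /slaha/sesitop/fux, /tix, which returns ok.
I call filer.scribe with /flastu, ju, — result: created.
I try filer.scribe with /flastu, croreza, which returns overwrote.
I run filer.dig with /brapli, giving ok.
Next I call filer.strike with /tix, and see ok.

Answer: {brapli/, flastu=croreza, slaha/, slaha/sesitop/, tix=priwon}


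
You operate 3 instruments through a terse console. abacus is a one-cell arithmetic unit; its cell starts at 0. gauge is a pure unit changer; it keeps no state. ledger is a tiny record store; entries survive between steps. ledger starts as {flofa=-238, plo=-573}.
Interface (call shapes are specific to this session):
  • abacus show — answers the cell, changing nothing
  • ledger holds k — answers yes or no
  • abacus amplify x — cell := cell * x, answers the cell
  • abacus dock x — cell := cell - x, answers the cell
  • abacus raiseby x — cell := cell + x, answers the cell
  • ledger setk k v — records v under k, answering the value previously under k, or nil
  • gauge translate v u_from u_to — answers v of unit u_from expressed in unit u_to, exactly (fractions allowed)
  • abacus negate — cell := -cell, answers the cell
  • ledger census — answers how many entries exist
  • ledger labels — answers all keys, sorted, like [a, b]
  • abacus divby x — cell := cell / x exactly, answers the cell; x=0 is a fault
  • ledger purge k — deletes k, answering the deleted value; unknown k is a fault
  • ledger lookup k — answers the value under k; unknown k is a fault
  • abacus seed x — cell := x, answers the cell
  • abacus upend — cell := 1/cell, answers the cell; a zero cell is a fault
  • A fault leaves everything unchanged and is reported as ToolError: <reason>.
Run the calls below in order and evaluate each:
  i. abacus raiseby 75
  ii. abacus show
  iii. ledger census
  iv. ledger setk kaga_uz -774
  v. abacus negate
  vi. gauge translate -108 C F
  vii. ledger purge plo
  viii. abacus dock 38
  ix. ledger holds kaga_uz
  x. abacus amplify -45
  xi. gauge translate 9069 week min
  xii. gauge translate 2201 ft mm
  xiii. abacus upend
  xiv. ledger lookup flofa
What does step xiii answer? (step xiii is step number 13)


[in] abacus raiseby x='75'
  75
[in] abacus show
  75
[in] ledger census
  2
[in] ledger setk k='kaga_uz' v='-774'
  nil
[in] abacus negate
  -75
[in] gauge translate v='-108' u_from='C' u_to='F'
  -812/5
[in] ledger purge k='plo'
  -573
[in] abacus dock x='38'
  -113
[in] ledger holds k='kaga_uz'
  yes
[in] abacus amplify x='-45'
  5085
[in] gauge translate v='9069' u_from='week' u_to='min'
  91415520
[in] gauge translate v='2201' u_from='ft' u_to='mm'
  3354324/5
[in] abacus upend
  1/5085
[in] ledger lookup k='flofa'
  -238

Answer: 1/5085


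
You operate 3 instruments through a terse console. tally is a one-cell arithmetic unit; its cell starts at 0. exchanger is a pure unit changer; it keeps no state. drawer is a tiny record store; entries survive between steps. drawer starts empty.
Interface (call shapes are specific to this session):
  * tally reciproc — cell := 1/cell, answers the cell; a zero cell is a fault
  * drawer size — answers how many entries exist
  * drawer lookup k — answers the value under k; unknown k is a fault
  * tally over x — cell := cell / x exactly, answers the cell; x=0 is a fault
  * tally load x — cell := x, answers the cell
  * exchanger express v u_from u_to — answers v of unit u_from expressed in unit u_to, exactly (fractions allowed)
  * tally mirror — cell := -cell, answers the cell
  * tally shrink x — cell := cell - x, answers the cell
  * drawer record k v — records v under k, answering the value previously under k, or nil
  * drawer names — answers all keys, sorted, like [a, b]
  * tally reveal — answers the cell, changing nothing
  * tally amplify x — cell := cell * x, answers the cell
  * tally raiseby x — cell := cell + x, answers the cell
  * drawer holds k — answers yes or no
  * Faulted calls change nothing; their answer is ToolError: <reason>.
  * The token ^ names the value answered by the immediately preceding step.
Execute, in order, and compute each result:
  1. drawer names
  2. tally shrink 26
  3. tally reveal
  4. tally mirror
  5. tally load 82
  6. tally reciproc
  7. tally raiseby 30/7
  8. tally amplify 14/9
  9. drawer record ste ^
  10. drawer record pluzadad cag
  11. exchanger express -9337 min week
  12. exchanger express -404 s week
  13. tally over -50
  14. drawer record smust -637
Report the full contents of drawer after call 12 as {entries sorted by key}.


Now I run drawer names(), yielding [].
Now I run tally shrink on x: 26, which returns -26.
Calling tally reveal(), yielding -26.
I invoke tally mirror(), and get 26.
Then tally load on x: 82, → 82.
I try tally reciproc(), and see 1/82.
Then tally raiseby on x: 30/7, yielding 2467/574.
Invoking tally amplify on x: 14/9, which returns 2467/369.
Using drawer record on k: ste, v: ^, and get nil.
I use drawer record on k: pluzadad, v: cag, giving nil.
Next I call exchanger express on v: -9337, u_from: min, u_to: week, and see -9337/10080.
I try exchanger express on v: -404, u_from: s, u_to: week, and observe -101/151200.
I use tally over on x: -50, and observe -2467/18450.
I use drawer record on k: smust, v: -637, and get nil.

Answer: {pluzadad=cag, ste=2467/369}


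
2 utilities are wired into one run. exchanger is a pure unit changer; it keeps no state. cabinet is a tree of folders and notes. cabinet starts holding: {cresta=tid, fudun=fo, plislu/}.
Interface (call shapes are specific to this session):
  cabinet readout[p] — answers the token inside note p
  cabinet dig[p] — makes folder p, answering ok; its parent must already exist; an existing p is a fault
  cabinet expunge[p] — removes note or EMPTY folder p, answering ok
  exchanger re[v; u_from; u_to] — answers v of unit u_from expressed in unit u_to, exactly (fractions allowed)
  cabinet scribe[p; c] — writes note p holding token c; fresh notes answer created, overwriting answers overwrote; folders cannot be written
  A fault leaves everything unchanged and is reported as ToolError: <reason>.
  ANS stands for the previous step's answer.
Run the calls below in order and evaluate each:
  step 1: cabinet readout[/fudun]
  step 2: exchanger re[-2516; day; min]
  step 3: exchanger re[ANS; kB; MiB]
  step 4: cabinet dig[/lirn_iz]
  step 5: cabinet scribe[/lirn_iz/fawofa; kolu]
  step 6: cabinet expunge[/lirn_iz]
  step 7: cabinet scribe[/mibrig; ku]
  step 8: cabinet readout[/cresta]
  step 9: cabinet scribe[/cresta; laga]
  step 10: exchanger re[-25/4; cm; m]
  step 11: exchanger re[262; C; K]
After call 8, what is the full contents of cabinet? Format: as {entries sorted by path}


·→ cabinet readout(p→/fudun)
·← fo
·→ exchanger re(v→-2516, u_from→day, u_to→min)
·← -3623040
·→ exchanger re(v→ANS, u_from→kB, u_to→MiB)
·← -3538125/1024
·→ cabinet dig(p→/lirn_iz)
·← ok
·→ cabinet scribe(p→/lirn_iz/fawofa, c→kolu)
·← created
·→ cabinet expunge(p→/lirn_iz)
·← ToolError: not empty
·→ cabinet scribe(p→/mibrig, c→ku)
·← created
·→ cabinet readout(p→/cresta)
·← tid
·→ cabinet scribe(p→/cresta, c→laga)
·← overwrote
·→ exchanger re(v→-25/4, u_from→cm, u_to→m)
·← -1/16
·→ exchanger re(v→262, u_from→C, u_to→K)
·← 10703/20

Answer: {cresta=tid, fudun=fo, lirn_iz/, lirn_iz/fawofa=kolu, mibrig=ku, plislu/}


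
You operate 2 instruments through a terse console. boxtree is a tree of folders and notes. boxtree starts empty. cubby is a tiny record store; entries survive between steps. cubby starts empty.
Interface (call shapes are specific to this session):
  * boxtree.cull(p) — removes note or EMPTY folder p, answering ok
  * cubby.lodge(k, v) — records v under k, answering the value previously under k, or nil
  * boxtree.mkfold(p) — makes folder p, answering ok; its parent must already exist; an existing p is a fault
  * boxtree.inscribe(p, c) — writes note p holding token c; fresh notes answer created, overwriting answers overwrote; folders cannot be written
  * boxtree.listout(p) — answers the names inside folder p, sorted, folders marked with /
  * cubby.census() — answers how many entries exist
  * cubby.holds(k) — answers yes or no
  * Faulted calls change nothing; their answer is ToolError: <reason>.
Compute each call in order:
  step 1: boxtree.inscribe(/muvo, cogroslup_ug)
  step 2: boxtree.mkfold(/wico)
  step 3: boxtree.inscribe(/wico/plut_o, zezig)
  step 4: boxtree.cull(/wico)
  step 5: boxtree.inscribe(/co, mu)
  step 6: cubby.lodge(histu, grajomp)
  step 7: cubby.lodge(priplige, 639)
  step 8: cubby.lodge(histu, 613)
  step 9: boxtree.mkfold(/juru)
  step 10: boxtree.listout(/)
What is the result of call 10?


Answer: [co, juru/, muvo, wico/]

Derivation:
$ inscribe p=/muvo c=cogroslup_ug
[out] created
$ mkfold p=/wico
[out] ok
$ inscribe p=/wico/plut_o c=zezig
[out] created
$ cull p=/wico
[out] ToolError: not empty
$ inscribe p=/co c=mu
[out] created
$ lodge k=histu v=grajomp
[out] nil
$ lodge k=priplige v=639
[out] nil
$ lodge k=histu v=613
[out] grajomp
$ mkfold p=/juru
[out] ok
$ listout p=/
[out] [co, juru/, muvo, wico/]
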